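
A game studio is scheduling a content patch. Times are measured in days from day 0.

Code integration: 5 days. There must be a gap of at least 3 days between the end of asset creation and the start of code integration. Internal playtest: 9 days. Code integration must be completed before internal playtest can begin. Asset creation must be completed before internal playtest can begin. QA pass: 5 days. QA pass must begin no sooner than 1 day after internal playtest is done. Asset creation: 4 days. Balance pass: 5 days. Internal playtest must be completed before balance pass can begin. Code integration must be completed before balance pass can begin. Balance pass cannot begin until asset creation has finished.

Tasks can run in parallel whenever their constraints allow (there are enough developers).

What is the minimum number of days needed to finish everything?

Nothing blocks asset creation, so it runs from day 0 to day 4.
After asset creation (finishes day 4, plus 3-day gap → day 7), code integration can start at day 7 and finishes at day 12.
Internal playtest has to wait for code integration (finishes day 12); asset creation (finishes day 4). The latest of these is day 12, so internal playtest runs day 12 to 12 + 9 = day 21.
QA pass waits on internal playtest (finishes day 21, plus 1-day gap → day 22), so it starts at day 22 and finishes at 22 + 5 = day 27.
Balance pass needs all of internal playtest (finishes day 21); code integration (finishes day 12); asset creation (finishes day 4). That puts its earliest start at day 21; it finishes at 21 + 5 = day 26.
All tasks are finished once the last one completes. Finish times: Asset creation at 4, Code integration at 12, Internal playtest at 21, Balance pass at 26, QA pass at 27. The latest is day 27.

27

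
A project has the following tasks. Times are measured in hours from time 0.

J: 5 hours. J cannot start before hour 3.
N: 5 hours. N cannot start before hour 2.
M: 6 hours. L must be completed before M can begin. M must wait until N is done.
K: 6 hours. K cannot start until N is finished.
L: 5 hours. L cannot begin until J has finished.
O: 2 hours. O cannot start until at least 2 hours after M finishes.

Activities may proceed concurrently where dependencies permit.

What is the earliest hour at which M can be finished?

19

N waits on its own release at hour 2, so it starts at hour 2 and finishes at 2 + 5 = hour 7.
After its own release at hour 3, J can start at hour 3 and finishes at hour 8.
L waits on J (finishes hour 8), so it starts at hour 8 and finishes at 8 + 5 = hour 13.
M needs all of L (finishes hour 13); N (finishes hour 7). That puts its earliest start at hour 13; it finishes at 13 + 6 = hour 19.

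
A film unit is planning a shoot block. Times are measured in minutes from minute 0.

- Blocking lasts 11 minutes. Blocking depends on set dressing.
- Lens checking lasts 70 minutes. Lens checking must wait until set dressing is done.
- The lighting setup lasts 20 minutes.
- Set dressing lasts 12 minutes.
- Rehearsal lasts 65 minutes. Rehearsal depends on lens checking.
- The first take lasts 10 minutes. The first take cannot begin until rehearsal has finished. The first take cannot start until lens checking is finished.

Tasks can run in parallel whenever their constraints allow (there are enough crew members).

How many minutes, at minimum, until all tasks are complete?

The lighting setup has no prerequisites, so it starts at minute 0 and finishes at minute 20.
Nothing blocks set dressing, so it runs from minute 0 to minute 12.
After set dressing (finishes minute 12), blocking can start at minute 12 and finishes at minute 23.
After set dressing (finishes minute 12), lens checking can start at minute 12 and finishes at minute 82.
After lens checking (finishes minute 82), rehearsal can start at minute 82 and finishes at minute 147.
The first take has to wait for rehearsal (finishes minute 147); lens checking (finishes minute 82). The latest of these is minute 147, so the first take runs minute 147 to 147 + 10 = minute 157.
All tasks are finished once the last one completes. Finish times: Set dressing at 12, The lighting setup at 20, Lens checking at 82, Blocking at 23, Rehearsal at 147, The first take at 157. The latest is minute 157.

157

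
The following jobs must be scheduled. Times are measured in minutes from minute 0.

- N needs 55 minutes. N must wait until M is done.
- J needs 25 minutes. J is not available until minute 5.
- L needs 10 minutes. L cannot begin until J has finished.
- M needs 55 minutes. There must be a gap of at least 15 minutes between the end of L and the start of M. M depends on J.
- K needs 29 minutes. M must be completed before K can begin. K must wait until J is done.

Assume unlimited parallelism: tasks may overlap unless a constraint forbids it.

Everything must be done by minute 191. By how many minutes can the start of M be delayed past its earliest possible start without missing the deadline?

26

After its own release at minute 5, J can start at minute 5 and finishes at minute 30.
L cannot begin until J (finishes minute 30). It runs from minute 30 to 30 + 10 = minute 40.
For M: L (finishes minute 40, plus 15-minute gap → minute 55); J (finishes minute 30). Taking the maximum gives a start of minute 55, and it finishes at 55 + 55 = minute 110.

Working backward from the deadline:
K has no dependents, so it just needs to finish by minute 191. Starting by 191 − 29 = minute 162 achieves that.
N has no dependents, so it just needs to finish by minute 191. Starting by 191 − 55 = minute 136 achieves that.
M feeds K (must start by minute 162); N (must start by minute 136). Taking the minimum, M must finish by minute 136 and start by 136 − 55 = minute 81.
So M can start as early as minute 55 and as late as minute 81, giving 81 − 55 = 26 minutes of slack.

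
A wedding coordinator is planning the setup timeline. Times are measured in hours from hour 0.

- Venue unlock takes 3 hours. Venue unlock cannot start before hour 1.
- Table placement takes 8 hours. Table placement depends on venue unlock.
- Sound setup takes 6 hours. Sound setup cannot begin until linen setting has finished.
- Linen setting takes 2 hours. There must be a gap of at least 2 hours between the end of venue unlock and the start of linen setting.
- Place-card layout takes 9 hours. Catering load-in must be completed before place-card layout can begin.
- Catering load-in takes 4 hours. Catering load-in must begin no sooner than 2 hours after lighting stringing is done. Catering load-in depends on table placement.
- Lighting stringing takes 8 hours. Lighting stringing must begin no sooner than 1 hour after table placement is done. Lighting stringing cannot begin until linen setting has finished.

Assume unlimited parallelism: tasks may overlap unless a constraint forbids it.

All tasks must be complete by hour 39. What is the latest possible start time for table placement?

Nothing follows place-card layout; the deadline of hour 39 is its only limit. It must start by 39 − 9 = hour 30.
Catering load-in must finish before place-card layout (must start by hour 30). With a 4-hour duration, catering load-in must start by 30 − 4 = hour 26.
Lighting stringing has to be done before catering load-in (must start by hour 26, minus 2-hour gap → hour 24). That means finishing by hour 24, i.e. starting by 24 − 8 = hour 16.
Table placement has several dependents: lighting stringing (must start by hour 16, minus 1-hour gap → hour 15); catering load-in (must start by hour 26). The earliest of those limits is hour 15, so table placement must start by 15 − 8 = hour 7.

7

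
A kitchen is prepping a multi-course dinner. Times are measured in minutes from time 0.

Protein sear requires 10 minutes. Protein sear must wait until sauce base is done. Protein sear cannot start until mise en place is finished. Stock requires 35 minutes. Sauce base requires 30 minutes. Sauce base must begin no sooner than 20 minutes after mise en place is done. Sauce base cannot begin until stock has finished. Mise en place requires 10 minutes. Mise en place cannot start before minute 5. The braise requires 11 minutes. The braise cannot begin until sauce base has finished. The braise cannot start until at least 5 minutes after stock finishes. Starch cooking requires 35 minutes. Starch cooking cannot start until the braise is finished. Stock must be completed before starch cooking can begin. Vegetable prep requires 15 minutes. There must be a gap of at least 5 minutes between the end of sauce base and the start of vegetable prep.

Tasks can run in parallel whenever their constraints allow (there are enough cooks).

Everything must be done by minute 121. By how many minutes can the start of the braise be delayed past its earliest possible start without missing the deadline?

10

Stock has no prerequisites, so it starts at minute 0 and finishes at minute 35.
Mise en place cannot begin until its own release at minute 5. It runs from minute 5 to 5 + 10 = minute 15.
Sauce base needs all of mise en place (finishes minute 15, plus 20-minute gap → minute 35); stock (finishes minute 35). That puts its earliest start at minute 35; it finishes at 35 + 30 = minute 65.
The braise cannot start until sauce base (finishes minute 65); stock (finishes minute 35, plus 5-minute gap → minute 40). The controlling bound is minute 65, so the braise finishes at 65 + 11 = minute 76.

Working backward from the deadline:
Starch cooking has no dependents, so it just needs to finish by minute 121. Starting by 121 − 35 = minute 86 achieves that.
The braise feeds into starch cooking (must start by minute 86); so the braise must finish by minute 86 and therefore start by minute 75.
So the braise can start as early as minute 65 and as late as minute 75, giving 75 − 65 = 10 minutes of slack.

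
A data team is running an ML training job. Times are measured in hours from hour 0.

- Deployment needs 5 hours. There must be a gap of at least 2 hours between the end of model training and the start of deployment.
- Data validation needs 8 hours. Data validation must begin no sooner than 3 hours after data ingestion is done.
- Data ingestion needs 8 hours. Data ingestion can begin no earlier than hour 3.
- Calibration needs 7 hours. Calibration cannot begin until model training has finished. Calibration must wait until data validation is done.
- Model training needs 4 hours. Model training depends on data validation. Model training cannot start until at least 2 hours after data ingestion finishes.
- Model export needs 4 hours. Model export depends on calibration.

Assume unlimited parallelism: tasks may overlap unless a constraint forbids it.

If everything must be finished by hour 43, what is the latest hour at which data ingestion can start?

9

Model export has no dependents, so it just needs to finish by hour 43. Starting by 43 − 4 = hour 39 achieves that.
Calibration feeds into model export (must start by hour 39); so calibration must finish by hour 39 and therefore start by hour 32.
Deployment has no dependents, so it just needs to finish by hour 43. Starting by 43 − 5 = hour 38 achieves that.
Model training feeds calibration (must start by hour 32); deployment (must start by hour 38, minus 2-hour gap → hour 36). Taking the minimum, model training must finish by hour 32 and start by 32 − 4 = hour 28.
Data validation feeds model training (must start by hour 28); calibration (must start by hour 32). Taking the minimum, data validation must finish by hour 28 and start by 28 − 8 = hour 20.
Data ingestion feeds data validation (must start by hour 20, minus 3-hour gap → hour 17); model training (must start by hour 28, minus 2-hour gap → hour 26). Taking the minimum, data ingestion must finish by hour 17 and start by 17 − 8 = hour 9.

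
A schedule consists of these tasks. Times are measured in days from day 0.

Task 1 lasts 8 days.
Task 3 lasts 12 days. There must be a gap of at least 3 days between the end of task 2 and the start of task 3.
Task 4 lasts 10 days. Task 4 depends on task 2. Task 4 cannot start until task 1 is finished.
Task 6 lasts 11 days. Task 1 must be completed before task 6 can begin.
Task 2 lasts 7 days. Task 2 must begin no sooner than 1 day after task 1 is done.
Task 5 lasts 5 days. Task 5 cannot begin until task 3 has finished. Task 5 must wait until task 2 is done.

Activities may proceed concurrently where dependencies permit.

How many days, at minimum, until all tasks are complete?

Task 1 has no prerequisites, so it starts at day 0 and finishes at day 8.
Task 6 waits on task 1 (finishes day 8), so it starts at day 8 and finishes at 8 + 11 = day 19.
Task 2 cannot begin until task 1 (finishes day 8, plus 1-day gap → day 9). It runs from day 9 to 9 + 7 = day 16.
For task 4: task 2 (finishes day 16); task 1 (finishes day 8). Taking the maximum gives a start of day 16, and it finishes at 16 + 10 = day 26.
Task 3 waits on task 2 (finishes day 16, plus 3-day gap → day 19), so it starts at day 19 and finishes at 19 + 12 = day 31.
For task 5: task 3 (finishes day 31); task 2 (finishes day 16). Taking the maximum gives a start of day 31, and it finishes at 31 + 5 = day 36.
All tasks are finished once the last one completes. Finish times: Task 1 at 8, Task 2 at 16, Task 3 at 31, Task 4 at 26, Task 5 at 36, Task 6 at 19. The latest is day 36.

36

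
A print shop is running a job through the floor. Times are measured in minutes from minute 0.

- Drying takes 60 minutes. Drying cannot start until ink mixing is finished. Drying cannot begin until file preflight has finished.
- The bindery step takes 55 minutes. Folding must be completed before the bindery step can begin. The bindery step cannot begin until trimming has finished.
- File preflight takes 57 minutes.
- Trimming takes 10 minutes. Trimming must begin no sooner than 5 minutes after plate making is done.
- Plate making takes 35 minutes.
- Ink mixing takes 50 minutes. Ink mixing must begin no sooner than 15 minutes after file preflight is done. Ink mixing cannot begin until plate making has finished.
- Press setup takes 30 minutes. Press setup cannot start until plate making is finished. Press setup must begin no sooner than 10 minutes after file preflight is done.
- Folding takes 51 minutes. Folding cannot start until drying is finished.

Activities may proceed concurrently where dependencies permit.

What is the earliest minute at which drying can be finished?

182

Plate making can start immediately at minute 0; it finishes at minute 35.
Nothing blocks file preflight, so it runs from minute 0 to minute 57.
Ink mixing needs all of file preflight (finishes minute 57, plus 15-minute gap → minute 72); plate making (finishes minute 35). That puts its earliest start at minute 72; it finishes at 72 + 50 = minute 122.
Drying needs all of ink mixing (finishes minute 122); file preflight (finishes minute 57). That puts its earliest start at minute 122; it finishes at 122 + 60 = minute 182.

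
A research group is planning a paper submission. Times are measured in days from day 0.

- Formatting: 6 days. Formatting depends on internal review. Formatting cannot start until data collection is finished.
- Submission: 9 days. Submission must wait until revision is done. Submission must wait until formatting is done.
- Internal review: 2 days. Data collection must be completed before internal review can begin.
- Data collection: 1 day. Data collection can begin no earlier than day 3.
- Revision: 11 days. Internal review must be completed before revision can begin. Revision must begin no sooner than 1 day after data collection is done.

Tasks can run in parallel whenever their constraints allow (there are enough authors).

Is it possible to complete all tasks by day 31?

Data collection cannot begin until its own release at day 3. It runs from day 3 to 3 + 1 = day 4.
Internal review cannot begin until data collection (finishes day 4). It runs from day 4 to 4 + 2 = day 6.
For formatting: internal review (finishes day 6); data collection (finishes day 4). Taking the maximum gives a start of day 6, and it finishes at 6 + 6 = day 12.
Revision cannot start until internal review (finishes day 6); data collection (finishes day 4, plus 1-day gap → day 5). The controlling bound is day 6, so revision finishes at 6 + 11 = day 17.
Submission has to wait for revision (finishes day 17); formatting (finishes day 12). The latest of these is day 17, so submission runs day 17 to 17 + 9 = day 26.
Every task is finished by day 26, which is no later than the deadline of 31, so the schedule is feasible.

Yes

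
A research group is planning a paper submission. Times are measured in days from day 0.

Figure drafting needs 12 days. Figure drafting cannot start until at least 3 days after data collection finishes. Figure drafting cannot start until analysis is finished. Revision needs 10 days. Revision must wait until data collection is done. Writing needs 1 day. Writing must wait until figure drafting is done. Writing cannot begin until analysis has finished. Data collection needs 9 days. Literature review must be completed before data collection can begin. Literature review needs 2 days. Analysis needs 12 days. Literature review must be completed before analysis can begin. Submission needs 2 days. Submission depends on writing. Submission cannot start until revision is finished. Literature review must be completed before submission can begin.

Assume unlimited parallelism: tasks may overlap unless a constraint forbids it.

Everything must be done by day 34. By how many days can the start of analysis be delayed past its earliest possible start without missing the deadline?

Literature review has no prerequisites, so it starts at day 0 and finishes at day 2.
Analysis cannot begin until literature review (finishes day 2). It runs from day 2 to 2 + 12 = day 14.

Working backward from the deadline:
Submission must finish by day 34; it takes 2 days, so it must start by 34 − 2 = day 32.
Writing feeds into submission (must start by day 32); so writing must finish by day 32 and therefore start by day 31.
Figure drafting has to be done before writing (must start by day 31). That means finishing by day 31, i.e. starting by 31 − 12 = day 19.
Analysis has several dependents: figure drafting (must start by day 19); writing (must start by day 31). The earliest of those limits is day 19, so analysis must start by 19 − 12 = day 7.
So analysis can start as early as day 2 and as late as day 7, giving 7 − 2 = 5 days of slack.

5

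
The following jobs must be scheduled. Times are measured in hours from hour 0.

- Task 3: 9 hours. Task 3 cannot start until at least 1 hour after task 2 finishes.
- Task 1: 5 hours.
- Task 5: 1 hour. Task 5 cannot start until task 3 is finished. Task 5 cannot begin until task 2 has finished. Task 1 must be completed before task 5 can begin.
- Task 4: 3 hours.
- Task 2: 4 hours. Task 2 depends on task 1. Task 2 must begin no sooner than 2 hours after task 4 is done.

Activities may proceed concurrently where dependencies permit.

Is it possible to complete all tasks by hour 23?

Task 4 can start immediately at hour 0; it finishes at hour 3.
Nothing blocks task 1, so it runs from hour 0 to hour 5.
Task 2 needs all of task 1 (finishes hour 5); task 4 (finishes hour 3, plus 2-hour gap → hour 5). That puts its earliest start at hour 5; it finishes at 5 + 4 = hour 9.
Task 3 cannot begin until task 2 (finishes hour 9, plus 1-hour gap → hour 10). It runs from hour 10 to 10 + 9 = hour 19.
Task 5 has to wait for task 3 (finishes hour 19); task 2 (finishes hour 9); task 1 (finishes hour 5). The latest of these is hour 19, so task 5 runs hour 19 to 19 + 1 = hour 20.
Every task is finished by hour 20, which is no later than the deadline of 23, so the schedule is feasible.

Yes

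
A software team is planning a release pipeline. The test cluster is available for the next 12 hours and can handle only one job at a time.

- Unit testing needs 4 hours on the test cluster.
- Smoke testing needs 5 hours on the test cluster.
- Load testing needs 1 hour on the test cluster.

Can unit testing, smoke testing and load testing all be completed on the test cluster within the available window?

Yes

Running back to back, the jobs need 4 + 5 + 1 = 10 hours on the test cluster.
Since 10 ≤ 12, they fit within the window.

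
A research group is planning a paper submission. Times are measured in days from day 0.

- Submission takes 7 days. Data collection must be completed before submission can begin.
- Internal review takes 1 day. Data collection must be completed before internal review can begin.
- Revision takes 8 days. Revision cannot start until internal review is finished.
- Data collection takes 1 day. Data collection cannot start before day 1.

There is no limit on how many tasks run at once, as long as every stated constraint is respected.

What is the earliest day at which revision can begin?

Data collection waits on its own release at day 1, so it starts at day 1 and finishes at 1 + 1 = day 2.
Internal review waits on data collection (finishes day 2), so it starts at day 2 and finishes at 2 + 1 = day 3.
Revision waits on internal review (finishes day 3), so the earliest it can start is day 3.

3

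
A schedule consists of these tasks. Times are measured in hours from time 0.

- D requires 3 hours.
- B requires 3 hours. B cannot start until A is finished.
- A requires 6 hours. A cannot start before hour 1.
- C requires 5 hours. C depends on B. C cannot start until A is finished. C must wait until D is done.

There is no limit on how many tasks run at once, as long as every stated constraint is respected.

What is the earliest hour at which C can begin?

D has no prerequisites, so it starts at hour 0 and finishes at hour 3.
After its own release at hour 1, A can start at hour 1 and finishes at hour 7.
B cannot begin until A (finishes hour 7). It runs from hour 7 to 7 + 3 = hour 10.
C waits on B (finishes hour 10); A (finishes hour 7); D (finishes hour 3). The latest of these is hour 10, which is the earliest C can start.

10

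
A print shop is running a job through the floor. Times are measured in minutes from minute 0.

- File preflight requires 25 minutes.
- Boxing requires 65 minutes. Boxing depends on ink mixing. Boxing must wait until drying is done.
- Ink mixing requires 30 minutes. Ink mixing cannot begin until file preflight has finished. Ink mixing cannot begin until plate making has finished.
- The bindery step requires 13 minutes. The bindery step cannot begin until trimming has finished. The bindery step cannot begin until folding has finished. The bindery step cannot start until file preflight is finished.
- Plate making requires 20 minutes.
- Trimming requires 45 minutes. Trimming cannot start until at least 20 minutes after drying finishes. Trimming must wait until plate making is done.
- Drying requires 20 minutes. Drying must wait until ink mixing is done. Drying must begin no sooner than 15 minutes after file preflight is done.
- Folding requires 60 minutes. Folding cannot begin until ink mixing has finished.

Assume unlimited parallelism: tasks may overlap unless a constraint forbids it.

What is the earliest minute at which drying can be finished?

75

Plate making can start immediately at minute 0; it finishes at minute 20.
Nothing blocks file preflight, so it runs from minute 0 to minute 25.
For ink mixing: file preflight (finishes minute 25); plate making (finishes minute 20). Taking the maximum gives a start of minute 25, and it finishes at 25 + 30 = minute 55.
Drying has to wait for ink mixing (finishes minute 55); file preflight (finishes minute 25, plus 15-minute gap → minute 40). The latest of these is minute 55, so drying runs minute 55 to 55 + 20 = minute 75.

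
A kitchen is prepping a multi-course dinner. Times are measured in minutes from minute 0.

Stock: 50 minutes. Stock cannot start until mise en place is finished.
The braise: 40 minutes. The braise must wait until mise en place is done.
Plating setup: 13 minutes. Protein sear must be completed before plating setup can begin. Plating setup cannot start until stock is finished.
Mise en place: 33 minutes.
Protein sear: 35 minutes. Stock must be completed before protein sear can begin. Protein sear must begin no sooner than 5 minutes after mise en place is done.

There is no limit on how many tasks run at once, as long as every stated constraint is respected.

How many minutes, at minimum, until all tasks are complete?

131

Nothing blocks mise en place, so it runs from minute 0 to minute 33.
The braise waits on mise en place (finishes minute 33), so it starts at minute 33 and finishes at 33 + 40 = minute 73.
After mise en place (finishes minute 33), stock can start at minute 33 and finishes at minute 83.
Protein sear has to wait for stock (finishes minute 83); mise en place (finishes minute 33, plus 5-minute gap → minute 38). The latest of these is minute 83, so protein sear runs minute 83 to 83 + 35 = minute 118.
Plating setup has to wait for protein sear (finishes minute 118); stock (finishes minute 83). The latest of these is minute 118, so plating setup runs minute 118 to 118 + 13 = minute 131.
All tasks are finished once the last one completes. Finish times: Mise en place at 33, Stock at 83, The braise at 73, Protein sear at 118, Plating setup at 131. The latest is minute 131.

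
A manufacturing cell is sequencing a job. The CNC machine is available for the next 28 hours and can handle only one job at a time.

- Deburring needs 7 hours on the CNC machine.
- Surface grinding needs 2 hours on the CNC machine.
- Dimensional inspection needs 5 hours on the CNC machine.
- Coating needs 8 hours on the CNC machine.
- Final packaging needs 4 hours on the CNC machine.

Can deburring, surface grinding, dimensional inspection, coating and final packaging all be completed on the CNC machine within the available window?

Yes

Running back to back, the jobs need 7 + 2 + 5 + 8 + 4 = 26 hours on the CNC machine.
Since 26 ≤ 28, they fit within the window.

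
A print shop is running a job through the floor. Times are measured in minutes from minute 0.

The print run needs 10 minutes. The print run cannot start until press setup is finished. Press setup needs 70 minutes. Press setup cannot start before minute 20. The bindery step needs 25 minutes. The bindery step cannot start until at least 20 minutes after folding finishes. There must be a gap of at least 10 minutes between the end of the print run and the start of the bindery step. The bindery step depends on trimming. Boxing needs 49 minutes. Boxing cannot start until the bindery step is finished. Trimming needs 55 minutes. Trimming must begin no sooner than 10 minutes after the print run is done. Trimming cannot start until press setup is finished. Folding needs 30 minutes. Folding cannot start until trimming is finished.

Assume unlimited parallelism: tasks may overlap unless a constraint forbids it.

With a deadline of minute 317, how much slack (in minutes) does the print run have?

28

After its own release at minute 20, press setup can start at minute 20 and finishes at minute 90.
After press setup (finishes minute 90), the print run can start at minute 90 and finishes at minute 100.

Working backward from the deadline:
Boxing has no dependents, so it just needs to finish by minute 317. Starting by 317 − 49 = minute 268 achieves that.
The bindery step must finish before boxing (must start by minute 268). With a 25-minute duration, the bindery step must start by 268 − 25 = minute 243.
Folding feeds into the bindery step (must start by minute 243, minus 20-minute gap → minute 223); so folding must finish by minute 223 and therefore start by minute 193.
For trimming: folding (must start by minute 193); the bindery step (must start by minute 243). The most restrictive is minute 193; with a 55-minute duration, trimming must start by minute 138.
The print run has several dependents: trimming (must start by minute 138, minus 10-minute gap → minute 128); the bindery step (must start by minute 243, minus 10-minute gap → minute 233). The earliest of those limits is minute 128, so the print run must start by 128 − 10 = minute 118.
So the print run can start as early as minute 90 and as late as minute 118, giving 118 − 90 = 28 minutes of slack.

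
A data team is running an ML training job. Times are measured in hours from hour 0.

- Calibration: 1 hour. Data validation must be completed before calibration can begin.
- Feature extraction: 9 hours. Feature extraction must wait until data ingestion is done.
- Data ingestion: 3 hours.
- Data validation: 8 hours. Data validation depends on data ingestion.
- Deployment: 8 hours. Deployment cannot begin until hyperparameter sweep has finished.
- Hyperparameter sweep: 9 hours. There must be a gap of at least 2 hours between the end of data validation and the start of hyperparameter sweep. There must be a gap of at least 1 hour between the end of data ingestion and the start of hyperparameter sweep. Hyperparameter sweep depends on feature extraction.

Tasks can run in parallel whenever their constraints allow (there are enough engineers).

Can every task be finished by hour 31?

Yes

Data ingestion has no prerequisites, so it starts at hour 0 and finishes at hour 3.
Feature extraction cannot begin until data ingestion (finishes hour 3). It runs from hour 3 to 3 + 9 = hour 12.
Data validation cannot begin until data ingestion (finishes hour 3). It runs from hour 3 to 3 + 8 = hour 11.
Calibration waits on data validation (finishes hour 11), so it starts at hour 11 and finishes at 11 + 1 = hour 12.
Hyperparameter sweep has to wait for data validation (finishes hour 11, plus 2-hour gap → hour 13); data ingestion (finishes hour 3, plus 1-hour gap → hour 4); feature extraction (finishes hour 12). The latest of these is hour 13, so hyperparameter sweep runs hour 13 to 13 + 9 = hour 22.
Deployment waits on hyperparameter sweep (finishes hour 22), so it starts at hour 22 and finishes at 22 + 8 = hour 30.
Every task is finished by hour 30, which is no later than the deadline of 31, so the schedule is feasible.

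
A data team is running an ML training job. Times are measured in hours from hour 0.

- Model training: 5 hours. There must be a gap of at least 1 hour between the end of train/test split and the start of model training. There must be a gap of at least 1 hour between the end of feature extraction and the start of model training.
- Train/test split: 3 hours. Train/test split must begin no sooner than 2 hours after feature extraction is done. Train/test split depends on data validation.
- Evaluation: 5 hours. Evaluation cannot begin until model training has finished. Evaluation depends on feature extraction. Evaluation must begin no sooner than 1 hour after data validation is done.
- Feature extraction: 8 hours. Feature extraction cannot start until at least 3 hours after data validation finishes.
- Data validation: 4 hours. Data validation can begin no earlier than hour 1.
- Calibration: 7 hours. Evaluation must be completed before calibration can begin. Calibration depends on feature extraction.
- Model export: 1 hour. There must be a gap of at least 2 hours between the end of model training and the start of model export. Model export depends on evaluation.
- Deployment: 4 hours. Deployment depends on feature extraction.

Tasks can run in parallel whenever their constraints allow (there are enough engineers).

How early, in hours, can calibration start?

Data validation waits on its own release at hour 1, so it starts at hour 1 and finishes at 1 + 4 = hour 5.
After data validation (finishes hour 5, plus 3-hour gap → hour 8), feature extraction can start at hour 8 and finishes at hour 16.
Train/test split has to wait for feature extraction (finishes hour 16, plus 2-hour gap → hour 18); data validation (finishes hour 5). The latest of these is hour 18, so train/test split runs hour 18 to 18 + 3 = hour 21.
Model training has to wait for train/test split (finishes hour 21, plus 1-hour gap → hour 22); feature extraction (finishes hour 16, plus 1-hour gap → hour 17). The latest of these is hour 22, so model training runs hour 22 to 22 + 5 = hour 27.
Evaluation has to wait for model training (finishes hour 27); feature extraction (finishes hour 16); data validation (finishes hour 5, plus 1-hour gap → hour 6). The latest of these is hour 27, so evaluation runs hour 27 to 27 + 5 = hour 32.
Calibration waits on evaluation (finishes hour 32); feature extraction (finishes hour 16). The latest of these is hour 32, which is the earliest calibration can start.

32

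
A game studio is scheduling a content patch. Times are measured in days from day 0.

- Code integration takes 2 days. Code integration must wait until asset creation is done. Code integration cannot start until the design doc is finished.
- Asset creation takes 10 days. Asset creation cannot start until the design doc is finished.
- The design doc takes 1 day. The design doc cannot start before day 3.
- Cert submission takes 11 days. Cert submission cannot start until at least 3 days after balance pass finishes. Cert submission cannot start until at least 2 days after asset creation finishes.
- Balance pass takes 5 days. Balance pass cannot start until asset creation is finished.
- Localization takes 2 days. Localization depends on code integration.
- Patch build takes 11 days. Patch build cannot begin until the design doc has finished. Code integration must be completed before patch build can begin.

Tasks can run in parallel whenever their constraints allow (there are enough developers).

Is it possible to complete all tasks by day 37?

Yes

The design doc cannot begin until its own release at day 3. It runs from day 3 to 3 + 1 = day 4.
After the design doc (finishes day 4), asset creation can start at day 4 and finishes at day 14.
Balance pass cannot begin until asset creation (finishes day 14). It runs from day 14 to 14 + 5 = day 19.
Cert submission has to wait for balance pass (finishes day 19, plus 3-day gap → day 22); asset creation (finishes day 14, plus 2-day gap → day 16). The latest of these is day 22, so cert submission runs day 22 to 22 + 11 = day 33.
Code integration cannot start until asset creation (finishes day 14); the design doc (finishes day 4). The controlling bound is day 14, so code integration finishes at 14 + 2 = day 16.
For patch build: the design doc (finishes day 4); code integration (finishes day 16). Taking the maximum gives a start of day 16, and it finishes at 16 + 11 = day 27.
After code integration (finishes day 16), localization can start at day 16 and finishes at day 18.
Every task is finished by day 33, which is no later than the deadline of 37, so the schedule is feasible.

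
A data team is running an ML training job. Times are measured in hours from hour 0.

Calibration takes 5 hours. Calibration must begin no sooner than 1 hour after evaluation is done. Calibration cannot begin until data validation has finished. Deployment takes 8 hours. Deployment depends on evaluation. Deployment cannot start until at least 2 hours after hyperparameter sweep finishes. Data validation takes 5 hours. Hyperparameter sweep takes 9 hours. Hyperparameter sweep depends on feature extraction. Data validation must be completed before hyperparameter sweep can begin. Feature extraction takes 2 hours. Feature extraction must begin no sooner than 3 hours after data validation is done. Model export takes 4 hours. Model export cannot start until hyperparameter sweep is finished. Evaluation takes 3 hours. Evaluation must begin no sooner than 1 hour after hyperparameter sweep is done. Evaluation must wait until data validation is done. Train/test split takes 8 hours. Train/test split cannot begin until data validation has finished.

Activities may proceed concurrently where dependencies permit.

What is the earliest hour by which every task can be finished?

31

Data validation has no prerequisites, so it starts at hour 0 and finishes at hour 5.
Train/test split cannot begin until data validation (finishes hour 5). It runs from hour 5 to 5 + 8 = hour 13.
Feature extraction waits on data validation (finishes hour 5, plus 3-hour gap → hour 8), so it starts at hour 8 and finishes at 8 + 2 = hour 10.
Hyperparameter sweep cannot start until feature extraction (finishes hour 10); data validation (finishes hour 5). The controlling bound is hour 10, so hyperparameter sweep finishes at 10 + 9 = hour 19.
Model export waits on hyperparameter sweep (finishes hour 19), so it starts at hour 19 and finishes at 19 + 4 = hour 23.
Evaluation needs all of hyperparameter sweep (finishes hour 19, plus 1-hour gap → hour 20); data validation (finishes hour 5). That puts its earliest start at hour 20; it finishes at 20 + 3 = hour 23.
Deployment has to wait for evaluation (finishes hour 23); hyperparameter sweep (finishes hour 19, plus 2-hour gap → hour 21). The latest of these is hour 23, so deployment runs hour 23 to 23 + 8 = hour 31.
Calibration has to wait for evaluation (finishes hour 23, plus 1-hour gap → hour 24); data validation (finishes hour 5). The latest of these is hour 24, so calibration runs hour 24 to 24 + 5 = hour 29.
All tasks are finished once the last one completes. Finish times: Data validation at 5, Feature extraction at 10, Train/test split at 13, Hyperparameter sweep at 19, Evaluation at 23, Calibration at 29, Model export at 23, Deployment at 31. The latest is hour 31.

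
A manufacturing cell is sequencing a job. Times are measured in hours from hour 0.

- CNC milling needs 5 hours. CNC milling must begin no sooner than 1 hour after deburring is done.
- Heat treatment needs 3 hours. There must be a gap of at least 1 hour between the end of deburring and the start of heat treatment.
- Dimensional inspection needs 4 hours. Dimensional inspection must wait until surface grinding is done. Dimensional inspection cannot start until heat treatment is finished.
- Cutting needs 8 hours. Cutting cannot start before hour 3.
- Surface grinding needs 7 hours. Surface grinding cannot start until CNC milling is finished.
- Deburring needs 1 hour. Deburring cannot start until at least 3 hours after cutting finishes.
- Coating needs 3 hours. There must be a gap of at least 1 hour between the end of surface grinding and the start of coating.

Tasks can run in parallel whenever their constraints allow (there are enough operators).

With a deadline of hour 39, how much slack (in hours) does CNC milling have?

7

Cutting waits on its own release at hour 3, so it starts at hour 3 and finishes at 3 + 8 = hour 11.
After cutting (finishes hour 11, plus 3-hour gap → hour 14), deburring can start at hour 14 and finishes at hour 15.
CNC milling cannot begin until deburring (finishes hour 15, plus 1-hour gap → hour 16). It runs from hour 16 to 16 + 5 = hour 21.

Working backward from the deadline:
To finish by hour 39, dimensional inspection (duration 4) must start no later than hour 35.
Coating must finish by hour 39; it takes 3 hours, so it must start by 39 − 3 = hour 36.
For surface grinding: dimensional inspection (must start by hour 35); coating (must start by hour 36, minus 1-hour gap → hour 35). The most restrictive is hour 35; with a 7-hour duration, surface grinding must start by hour 28.
CNC milling has to be done before surface grinding (must start by hour 28). That means finishing by hour 28, i.e. starting by 28 − 5 = hour 23.
So CNC milling can start as early as hour 16 and as late as hour 23, giving 23 − 16 = 7 hours of slack.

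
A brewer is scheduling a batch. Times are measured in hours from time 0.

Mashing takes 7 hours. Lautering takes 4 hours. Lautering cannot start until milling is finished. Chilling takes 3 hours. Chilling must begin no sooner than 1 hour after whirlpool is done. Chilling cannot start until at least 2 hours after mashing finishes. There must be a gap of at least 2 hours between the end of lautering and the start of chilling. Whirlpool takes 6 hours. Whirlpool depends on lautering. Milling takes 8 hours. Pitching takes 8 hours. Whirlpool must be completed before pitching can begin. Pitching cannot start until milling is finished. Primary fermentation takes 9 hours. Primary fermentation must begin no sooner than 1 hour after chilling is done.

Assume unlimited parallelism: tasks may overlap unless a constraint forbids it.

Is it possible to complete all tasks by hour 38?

Mashing has no prerequisites, so it starts at hour 0 and finishes at hour 7.
Nothing blocks milling, so it runs from hour 0 to hour 8.
After milling (finishes hour 8), lautering can start at hour 8 and finishes at hour 12.
After lautering (finishes hour 12), whirlpool can start at hour 12 and finishes at hour 18.
Pitching has to wait for whirlpool (finishes hour 18); milling (finishes hour 8). The latest of these is hour 18, so pitching runs hour 18 to 18 + 8 = hour 26.
For chilling: whirlpool (finishes hour 18, plus 1-hour gap → hour 19); mashing (finishes hour 7, plus 2-hour gap → hour 9); lautering (finishes hour 12, plus 2-hour gap → hour 14). Taking the maximum gives a start of hour 19, and it finishes at 19 + 3 = hour 22.
After chilling (finishes hour 22, plus 1-hour gap → hour 23), primary fermentation can start at hour 23 and finishes at hour 32.
Every task is finished by hour 32, which is no later than the deadline of 38, so the schedule is feasible.

Yes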